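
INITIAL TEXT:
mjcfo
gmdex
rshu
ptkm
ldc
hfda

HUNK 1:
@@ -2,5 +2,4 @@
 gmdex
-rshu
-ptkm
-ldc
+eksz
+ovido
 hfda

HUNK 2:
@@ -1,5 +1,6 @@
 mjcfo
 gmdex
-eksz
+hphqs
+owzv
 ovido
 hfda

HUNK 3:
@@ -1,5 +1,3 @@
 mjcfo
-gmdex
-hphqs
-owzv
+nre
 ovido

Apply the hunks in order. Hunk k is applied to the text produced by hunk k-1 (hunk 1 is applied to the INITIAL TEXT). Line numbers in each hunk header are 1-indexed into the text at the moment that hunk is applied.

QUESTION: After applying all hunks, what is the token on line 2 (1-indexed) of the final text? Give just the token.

Hunk 1: at line 2 remove [rshu,ptkm,ldc] add [eksz,ovido] -> 5 lines: mjcfo gmdex eksz ovido hfda
Hunk 2: at line 1 remove [eksz] add [hphqs,owzv] -> 6 lines: mjcfo gmdex hphqs owzv ovido hfda
Hunk 3: at line 1 remove [gmdex,hphqs,owzv] add [nre] -> 4 lines: mjcfo nre ovido hfda
Final line 2: nre

Answer: nre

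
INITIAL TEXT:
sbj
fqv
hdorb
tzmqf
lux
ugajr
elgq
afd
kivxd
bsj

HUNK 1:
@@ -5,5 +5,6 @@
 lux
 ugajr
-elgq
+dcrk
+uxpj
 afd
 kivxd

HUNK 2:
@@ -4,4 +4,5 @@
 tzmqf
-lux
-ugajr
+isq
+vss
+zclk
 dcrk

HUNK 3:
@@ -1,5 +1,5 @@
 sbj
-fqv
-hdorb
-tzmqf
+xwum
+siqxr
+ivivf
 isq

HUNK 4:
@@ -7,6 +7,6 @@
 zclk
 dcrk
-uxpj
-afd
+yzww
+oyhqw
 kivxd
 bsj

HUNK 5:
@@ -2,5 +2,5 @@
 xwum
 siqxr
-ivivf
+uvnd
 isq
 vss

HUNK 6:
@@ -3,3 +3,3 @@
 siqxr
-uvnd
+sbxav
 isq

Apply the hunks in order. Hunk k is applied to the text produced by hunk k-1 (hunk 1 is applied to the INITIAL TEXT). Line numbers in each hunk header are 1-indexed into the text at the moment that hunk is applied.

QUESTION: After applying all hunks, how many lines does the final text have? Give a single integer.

Answer: 12

Derivation:
Hunk 1: at line 5 remove [elgq] add [dcrk,uxpj] -> 11 lines: sbj fqv hdorb tzmqf lux ugajr dcrk uxpj afd kivxd bsj
Hunk 2: at line 4 remove [lux,ugajr] add [isq,vss,zclk] -> 12 lines: sbj fqv hdorb tzmqf isq vss zclk dcrk uxpj afd kivxd bsj
Hunk 3: at line 1 remove [fqv,hdorb,tzmqf] add [xwum,siqxr,ivivf] -> 12 lines: sbj xwum siqxr ivivf isq vss zclk dcrk uxpj afd kivxd bsj
Hunk 4: at line 7 remove [uxpj,afd] add [yzww,oyhqw] -> 12 lines: sbj xwum siqxr ivivf isq vss zclk dcrk yzww oyhqw kivxd bsj
Hunk 5: at line 2 remove [ivivf] add [uvnd] -> 12 lines: sbj xwum siqxr uvnd isq vss zclk dcrk yzww oyhqw kivxd bsj
Hunk 6: at line 3 remove [uvnd] add [sbxav] -> 12 lines: sbj xwum siqxr sbxav isq vss zclk dcrk yzww oyhqw kivxd bsj
Final line count: 12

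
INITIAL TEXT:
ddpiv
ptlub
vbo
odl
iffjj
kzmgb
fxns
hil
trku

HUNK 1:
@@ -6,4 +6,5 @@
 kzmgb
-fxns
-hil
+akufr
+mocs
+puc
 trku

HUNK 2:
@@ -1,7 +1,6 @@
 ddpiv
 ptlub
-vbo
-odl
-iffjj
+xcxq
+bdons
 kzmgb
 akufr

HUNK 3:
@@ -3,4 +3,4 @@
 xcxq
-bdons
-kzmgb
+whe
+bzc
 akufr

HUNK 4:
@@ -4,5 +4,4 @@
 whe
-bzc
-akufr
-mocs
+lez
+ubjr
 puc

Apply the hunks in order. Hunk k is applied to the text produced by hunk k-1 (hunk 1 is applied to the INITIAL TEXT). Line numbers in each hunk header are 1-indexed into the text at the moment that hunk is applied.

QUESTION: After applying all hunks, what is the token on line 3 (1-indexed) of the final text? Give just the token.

Answer: xcxq

Derivation:
Hunk 1: at line 6 remove [fxns,hil] add [akufr,mocs,puc] -> 10 lines: ddpiv ptlub vbo odl iffjj kzmgb akufr mocs puc trku
Hunk 2: at line 1 remove [vbo,odl,iffjj] add [xcxq,bdons] -> 9 lines: ddpiv ptlub xcxq bdons kzmgb akufr mocs puc trku
Hunk 3: at line 3 remove [bdons,kzmgb] add [whe,bzc] -> 9 lines: ddpiv ptlub xcxq whe bzc akufr mocs puc trku
Hunk 4: at line 4 remove [bzc,akufr,mocs] add [lez,ubjr] -> 8 lines: ddpiv ptlub xcxq whe lez ubjr puc trku
Final line 3: xcxq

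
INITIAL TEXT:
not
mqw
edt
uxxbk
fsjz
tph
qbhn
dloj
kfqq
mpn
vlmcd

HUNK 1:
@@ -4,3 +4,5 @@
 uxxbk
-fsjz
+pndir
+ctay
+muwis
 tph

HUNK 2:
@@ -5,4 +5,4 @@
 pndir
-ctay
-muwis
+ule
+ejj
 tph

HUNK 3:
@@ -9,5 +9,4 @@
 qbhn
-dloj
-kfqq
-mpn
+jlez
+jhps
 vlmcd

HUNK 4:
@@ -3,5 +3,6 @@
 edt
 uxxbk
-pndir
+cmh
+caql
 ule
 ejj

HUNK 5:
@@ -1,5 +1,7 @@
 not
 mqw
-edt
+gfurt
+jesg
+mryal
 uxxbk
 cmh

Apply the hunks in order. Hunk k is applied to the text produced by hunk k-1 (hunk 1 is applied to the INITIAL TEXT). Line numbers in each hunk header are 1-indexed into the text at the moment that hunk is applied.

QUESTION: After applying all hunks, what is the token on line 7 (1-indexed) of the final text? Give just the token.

Hunk 1: at line 4 remove [fsjz] add [pndir,ctay,muwis] -> 13 lines: not mqw edt uxxbk pndir ctay muwis tph qbhn dloj kfqq mpn vlmcd
Hunk 2: at line 5 remove [ctay,muwis] add [ule,ejj] -> 13 lines: not mqw edt uxxbk pndir ule ejj tph qbhn dloj kfqq mpn vlmcd
Hunk 3: at line 9 remove [dloj,kfqq,mpn] add [jlez,jhps] -> 12 lines: not mqw edt uxxbk pndir ule ejj tph qbhn jlez jhps vlmcd
Hunk 4: at line 3 remove [pndir] add [cmh,caql] -> 13 lines: not mqw edt uxxbk cmh caql ule ejj tph qbhn jlez jhps vlmcd
Hunk 5: at line 1 remove [edt] add [gfurt,jesg,mryal] -> 15 lines: not mqw gfurt jesg mryal uxxbk cmh caql ule ejj tph qbhn jlez jhps vlmcd
Final line 7: cmh

Answer: cmh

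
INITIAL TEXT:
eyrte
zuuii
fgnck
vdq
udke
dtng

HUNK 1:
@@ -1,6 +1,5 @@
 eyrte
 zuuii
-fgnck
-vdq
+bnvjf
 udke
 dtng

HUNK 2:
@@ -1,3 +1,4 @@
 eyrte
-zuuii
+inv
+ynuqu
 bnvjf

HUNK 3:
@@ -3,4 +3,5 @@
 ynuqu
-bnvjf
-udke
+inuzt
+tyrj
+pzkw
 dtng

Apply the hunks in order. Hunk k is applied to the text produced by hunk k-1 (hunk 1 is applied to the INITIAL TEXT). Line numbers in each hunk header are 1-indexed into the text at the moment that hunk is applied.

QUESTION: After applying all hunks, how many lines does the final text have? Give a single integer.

Answer: 7

Derivation:
Hunk 1: at line 1 remove [fgnck,vdq] add [bnvjf] -> 5 lines: eyrte zuuii bnvjf udke dtng
Hunk 2: at line 1 remove [zuuii] add [inv,ynuqu] -> 6 lines: eyrte inv ynuqu bnvjf udke dtng
Hunk 3: at line 3 remove [bnvjf,udke] add [inuzt,tyrj,pzkw] -> 7 lines: eyrte inv ynuqu inuzt tyrj pzkw dtng
Final line count: 7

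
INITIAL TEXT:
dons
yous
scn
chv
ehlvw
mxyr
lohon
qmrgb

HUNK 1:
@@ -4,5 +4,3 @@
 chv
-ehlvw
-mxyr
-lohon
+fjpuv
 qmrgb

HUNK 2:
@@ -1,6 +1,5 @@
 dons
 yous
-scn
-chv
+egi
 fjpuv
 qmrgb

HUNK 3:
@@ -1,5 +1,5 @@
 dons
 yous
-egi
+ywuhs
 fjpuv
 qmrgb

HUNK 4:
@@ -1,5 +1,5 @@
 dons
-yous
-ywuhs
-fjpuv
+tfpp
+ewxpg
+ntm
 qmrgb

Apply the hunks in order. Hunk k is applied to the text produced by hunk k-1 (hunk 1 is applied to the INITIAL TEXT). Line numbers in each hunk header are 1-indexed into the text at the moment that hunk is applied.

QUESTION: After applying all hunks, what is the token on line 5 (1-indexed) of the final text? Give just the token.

Answer: qmrgb

Derivation:
Hunk 1: at line 4 remove [ehlvw,mxyr,lohon] add [fjpuv] -> 6 lines: dons yous scn chv fjpuv qmrgb
Hunk 2: at line 1 remove [scn,chv] add [egi] -> 5 lines: dons yous egi fjpuv qmrgb
Hunk 3: at line 1 remove [egi] add [ywuhs] -> 5 lines: dons yous ywuhs fjpuv qmrgb
Hunk 4: at line 1 remove [yous,ywuhs,fjpuv] add [tfpp,ewxpg,ntm] -> 5 lines: dons tfpp ewxpg ntm qmrgb
Final line 5: qmrgb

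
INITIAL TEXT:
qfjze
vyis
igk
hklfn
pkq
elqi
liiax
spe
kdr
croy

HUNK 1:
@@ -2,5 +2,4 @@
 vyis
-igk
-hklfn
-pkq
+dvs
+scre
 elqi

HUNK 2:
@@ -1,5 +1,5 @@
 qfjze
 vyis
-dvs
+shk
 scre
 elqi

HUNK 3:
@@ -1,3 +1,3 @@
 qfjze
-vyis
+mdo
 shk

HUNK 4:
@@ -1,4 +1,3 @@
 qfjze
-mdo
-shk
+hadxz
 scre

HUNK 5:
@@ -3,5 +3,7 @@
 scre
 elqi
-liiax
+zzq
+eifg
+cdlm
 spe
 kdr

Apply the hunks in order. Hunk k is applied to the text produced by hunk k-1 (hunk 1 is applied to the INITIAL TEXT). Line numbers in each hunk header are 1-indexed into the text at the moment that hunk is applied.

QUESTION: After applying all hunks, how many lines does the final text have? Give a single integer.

Hunk 1: at line 2 remove [igk,hklfn,pkq] add [dvs,scre] -> 9 lines: qfjze vyis dvs scre elqi liiax spe kdr croy
Hunk 2: at line 1 remove [dvs] add [shk] -> 9 lines: qfjze vyis shk scre elqi liiax spe kdr croy
Hunk 3: at line 1 remove [vyis] add [mdo] -> 9 lines: qfjze mdo shk scre elqi liiax spe kdr croy
Hunk 4: at line 1 remove [mdo,shk] add [hadxz] -> 8 lines: qfjze hadxz scre elqi liiax spe kdr croy
Hunk 5: at line 3 remove [liiax] add [zzq,eifg,cdlm] -> 10 lines: qfjze hadxz scre elqi zzq eifg cdlm spe kdr croy
Final line count: 10

Answer: 10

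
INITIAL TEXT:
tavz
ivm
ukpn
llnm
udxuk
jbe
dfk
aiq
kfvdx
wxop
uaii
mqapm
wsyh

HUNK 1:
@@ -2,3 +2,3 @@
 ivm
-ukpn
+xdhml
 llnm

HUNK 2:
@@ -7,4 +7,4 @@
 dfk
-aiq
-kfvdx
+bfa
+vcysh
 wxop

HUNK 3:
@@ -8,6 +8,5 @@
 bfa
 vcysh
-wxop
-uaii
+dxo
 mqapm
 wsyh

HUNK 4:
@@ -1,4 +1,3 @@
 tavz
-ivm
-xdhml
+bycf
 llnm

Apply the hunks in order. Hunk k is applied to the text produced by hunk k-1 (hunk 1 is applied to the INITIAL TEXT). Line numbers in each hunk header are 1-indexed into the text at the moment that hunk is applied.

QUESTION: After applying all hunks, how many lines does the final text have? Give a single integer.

Answer: 11

Derivation:
Hunk 1: at line 2 remove [ukpn] add [xdhml] -> 13 lines: tavz ivm xdhml llnm udxuk jbe dfk aiq kfvdx wxop uaii mqapm wsyh
Hunk 2: at line 7 remove [aiq,kfvdx] add [bfa,vcysh] -> 13 lines: tavz ivm xdhml llnm udxuk jbe dfk bfa vcysh wxop uaii mqapm wsyh
Hunk 3: at line 8 remove [wxop,uaii] add [dxo] -> 12 lines: tavz ivm xdhml llnm udxuk jbe dfk bfa vcysh dxo mqapm wsyh
Hunk 4: at line 1 remove [ivm,xdhml] add [bycf] -> 11 lines: tavz bycf llnm udxuk jbe dfk bfa vcysh dxo mqapm wsyh
Final line count: 11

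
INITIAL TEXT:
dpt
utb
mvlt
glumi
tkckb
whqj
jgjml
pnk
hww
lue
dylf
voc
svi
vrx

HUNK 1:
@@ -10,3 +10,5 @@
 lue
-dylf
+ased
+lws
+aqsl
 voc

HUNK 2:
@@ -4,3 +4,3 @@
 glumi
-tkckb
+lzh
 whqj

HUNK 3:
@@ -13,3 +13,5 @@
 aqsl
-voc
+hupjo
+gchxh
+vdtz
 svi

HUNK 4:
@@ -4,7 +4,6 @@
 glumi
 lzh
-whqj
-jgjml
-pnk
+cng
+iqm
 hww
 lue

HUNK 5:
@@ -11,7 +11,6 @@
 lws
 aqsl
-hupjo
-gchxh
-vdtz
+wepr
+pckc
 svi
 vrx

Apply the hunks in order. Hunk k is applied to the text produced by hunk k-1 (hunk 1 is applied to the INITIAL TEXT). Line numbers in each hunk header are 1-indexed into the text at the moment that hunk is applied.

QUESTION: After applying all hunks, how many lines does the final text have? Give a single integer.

Hunk 1: at line 10 remove [dylf] add [ased,lws,aqsl] -> 16 lines: dpt utb mvlt glumi tkckb whqj jgjml pnk hww lue ased lws aqsl voc svi vrx
Hunk 2: at line 4 remove [tkckb] add [lzh] -> 16 lines: dpt utb mvlt glumi lzh whqj jgjml pnk hww lue ased lws aqsl voc svi vrx
Hunk 3: at line 13 remove [voc] add [hupjo,gchxh,vdtz] -> 18 lines: dpt utb mvlt glumi lzh whqj jgjml pnk hww lue ased lws aqsl hupjo gchxh vdtz svi vrx
Hunk 4: at line 4 remove [whqj,jgjml,pnk] add [cng,iqm] -> 17 lines: dpt utb mvlt glumi lzh cng iqm hww lue ased lws aqsl hupjo gchxh vdtz svi vrx
Hunk 5: at line 11 remove [hupjo,gchxh,vdtz] add [wepr,pckc] -> 16 lines: dpt utb mvlt glumi lzh cng iqm hww lue ased lws aqsl wepr pckc svi vrx
Final line count: 16

Answer: 16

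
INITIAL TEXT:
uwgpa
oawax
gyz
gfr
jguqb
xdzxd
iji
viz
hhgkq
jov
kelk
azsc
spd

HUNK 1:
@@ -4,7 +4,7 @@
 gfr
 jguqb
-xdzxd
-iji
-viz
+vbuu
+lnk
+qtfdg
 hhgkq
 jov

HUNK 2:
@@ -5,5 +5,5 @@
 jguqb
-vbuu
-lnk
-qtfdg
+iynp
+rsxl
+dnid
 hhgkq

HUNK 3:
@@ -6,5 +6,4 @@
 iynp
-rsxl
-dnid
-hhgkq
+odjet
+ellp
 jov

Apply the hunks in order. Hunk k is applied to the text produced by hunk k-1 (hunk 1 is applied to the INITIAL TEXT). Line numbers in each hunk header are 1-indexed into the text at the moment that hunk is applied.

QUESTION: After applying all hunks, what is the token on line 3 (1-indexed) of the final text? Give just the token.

Hunk 1: at line 4 remove [xdzxd,iji,viz] add [vbuu,lnk,qtfdg] -> 13 lines: uwgpa oawax gyz gfr jguqb vbuu lnk qtfdg hhgkq jov kelk azsc spd
Hunk 2: at line 5 remove [vbuu,lnk,qtfdg] add [iynp,rsxl,dnid] -> 13 lines: uwgpa oawax gyz gfr jguqb iynp rsxl dnid hhgkq jov kelk azsc spd
Hunk 3: at line 6 remove [rsxl,dnid,hhgkq] add [odjet,ellp] -> 12 lines: uwgpa oawax gyz gfr jguqb iynp odjet ellp jov kelk azsc spd
Final line 3: gyz

Answer: gyz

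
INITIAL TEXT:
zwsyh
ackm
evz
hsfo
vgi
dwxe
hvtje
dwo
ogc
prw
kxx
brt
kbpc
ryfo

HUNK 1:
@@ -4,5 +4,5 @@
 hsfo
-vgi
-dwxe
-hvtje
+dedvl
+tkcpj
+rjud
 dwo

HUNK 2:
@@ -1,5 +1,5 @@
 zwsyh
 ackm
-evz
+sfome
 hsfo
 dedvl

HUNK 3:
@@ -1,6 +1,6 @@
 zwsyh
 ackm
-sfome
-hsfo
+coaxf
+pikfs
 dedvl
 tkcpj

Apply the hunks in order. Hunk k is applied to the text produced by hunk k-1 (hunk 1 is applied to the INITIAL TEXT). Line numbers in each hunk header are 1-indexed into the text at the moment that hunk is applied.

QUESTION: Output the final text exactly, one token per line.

Answer: zwsyh
ackm
coaxf
pikfs
dedvl
tkcpj
rjud
dwo
ogc
prw
kxx
brt
kbpc
ryfo

Derivation:
Hunk 1: at line 4 remove [vgi,dwxe,hvtje] add [dedvl,tkcpj,rjud] -> 14 lines: zwsyh ackm evz hsfo dedvl tkcpj rjud dwo ogc prw kxx brt kbpc ryfo
Hunk 2: at line 1 remove [evz] add [sfome] -> 14 lines: zwsyh ackm sfome hsfo dedvl tkcpj rjud dwo ogc prw kxx brt kbpc ryfo
Hunk 3: at line 1 remove [sfome,hsfo] add [coaxf,pikfs] -> 14 lines: zwsyh ackm coaxf pikfs dedvl tkcpj rjud dwo ogc prw kxx brt kbpc ryfo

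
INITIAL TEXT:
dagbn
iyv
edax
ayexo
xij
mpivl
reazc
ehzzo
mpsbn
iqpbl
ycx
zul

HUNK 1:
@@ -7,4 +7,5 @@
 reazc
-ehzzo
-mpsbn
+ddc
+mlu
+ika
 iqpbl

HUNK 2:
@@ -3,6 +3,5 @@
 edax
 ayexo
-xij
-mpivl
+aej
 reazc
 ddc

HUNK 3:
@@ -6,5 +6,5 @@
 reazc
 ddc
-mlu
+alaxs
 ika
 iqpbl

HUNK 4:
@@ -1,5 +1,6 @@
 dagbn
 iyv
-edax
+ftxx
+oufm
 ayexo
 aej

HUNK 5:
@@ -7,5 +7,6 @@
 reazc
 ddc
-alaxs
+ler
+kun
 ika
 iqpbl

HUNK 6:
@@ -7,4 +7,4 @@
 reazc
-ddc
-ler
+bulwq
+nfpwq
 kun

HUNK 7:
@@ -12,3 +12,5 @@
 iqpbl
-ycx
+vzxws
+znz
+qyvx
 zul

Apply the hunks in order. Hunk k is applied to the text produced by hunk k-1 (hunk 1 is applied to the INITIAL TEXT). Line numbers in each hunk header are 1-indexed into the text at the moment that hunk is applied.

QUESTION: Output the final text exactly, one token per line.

Answer: dagbn
iyv
ftxx
oufm
ayexo
aej
reazc
bulwq
nfpwq
kun
ika
iqpbl
vzxws
znz
qyvx
zul

Derivation:
Hunk 1: at line 7 remove [ehzzo,mpsbn] add [ddc,mlu,ika] -> 13 lines: dagbn iyv edax ayexo xij mpivl reazc ddc mlu ika iqpbl ycx zul
Hunk 2: at line 3 remove [xij,mpivl] add [aej] -> 12 lines: dagbn iyv edax ayexo aej reazc ddc mlu ika iqpbl ycx zul
Hunk 3: at line 6 remove [mlu] add [alaxs] -> 12 lines: dagbn iyv edax ayexo aej reazc ddc alaxs ika iqpbl ycx zul
Hunk 4: at line 1 remove [edax] add [ftxx,oufm] -> 13 lines: dagbn iyv ftxx oufm ayexo aej reazc ddc alaxs ika iqpbl ycx zul
Hunk 5: at line 7 remove [alaxs] add [ler,kun] -> 14 lines: dagbn iyv ftxx oufm ayexo aej reazc ddc ler kun ika iqpbl ycx zul
Hunk 6: at line 7 remove [ddc,ler] add [bulwq,nfpwq] -> 14 lines: dagbn iyv ftxx oufm ayexo aej reazc bulwq nfpwq kun ika iqpbl ycx zul
Hunk 7: at line 12 remove [ycx] add [vzxws,znz,qyvx] -> 16 lines: dagbn iyv ftxx oufm ayexo aej reazc bulwq nfpwq kun ika iqpbl vzxws znz qyvx zul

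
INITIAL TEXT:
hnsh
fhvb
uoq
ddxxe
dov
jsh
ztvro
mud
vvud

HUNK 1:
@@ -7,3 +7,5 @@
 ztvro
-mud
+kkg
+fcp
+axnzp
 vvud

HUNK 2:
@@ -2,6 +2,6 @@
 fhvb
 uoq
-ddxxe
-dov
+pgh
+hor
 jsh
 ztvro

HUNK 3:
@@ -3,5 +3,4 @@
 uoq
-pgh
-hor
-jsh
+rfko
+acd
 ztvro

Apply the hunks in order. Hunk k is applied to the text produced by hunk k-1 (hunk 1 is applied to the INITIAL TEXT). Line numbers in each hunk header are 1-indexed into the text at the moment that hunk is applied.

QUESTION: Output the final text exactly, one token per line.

Hunk 1: at line 7 remove [mud] add [kkg,fcp,axnzp] -> 11 lines: hnsh fhvb uoq ddxxe dov jsh ztvro kkg fcp axnzp vvud
Hunk 2: at line 2 remove [ddxxe,dov] add [pgh,hor] -> 11 lines: hnsh fhvb uoq pgh hor jsh ztvro kkg fcp axnzp vvud
Hunk 3: at line 3 remove [pgh,hor,jsh] add [rfko,acd] -> 10 lines: hnsh fhvb uoq rfko acd ztvro kkg fcp axnzp vvud

Answer: hnsh
fhvb
uoq
rfko
acd
ztvro
kkg
fcp
axnzp
vvud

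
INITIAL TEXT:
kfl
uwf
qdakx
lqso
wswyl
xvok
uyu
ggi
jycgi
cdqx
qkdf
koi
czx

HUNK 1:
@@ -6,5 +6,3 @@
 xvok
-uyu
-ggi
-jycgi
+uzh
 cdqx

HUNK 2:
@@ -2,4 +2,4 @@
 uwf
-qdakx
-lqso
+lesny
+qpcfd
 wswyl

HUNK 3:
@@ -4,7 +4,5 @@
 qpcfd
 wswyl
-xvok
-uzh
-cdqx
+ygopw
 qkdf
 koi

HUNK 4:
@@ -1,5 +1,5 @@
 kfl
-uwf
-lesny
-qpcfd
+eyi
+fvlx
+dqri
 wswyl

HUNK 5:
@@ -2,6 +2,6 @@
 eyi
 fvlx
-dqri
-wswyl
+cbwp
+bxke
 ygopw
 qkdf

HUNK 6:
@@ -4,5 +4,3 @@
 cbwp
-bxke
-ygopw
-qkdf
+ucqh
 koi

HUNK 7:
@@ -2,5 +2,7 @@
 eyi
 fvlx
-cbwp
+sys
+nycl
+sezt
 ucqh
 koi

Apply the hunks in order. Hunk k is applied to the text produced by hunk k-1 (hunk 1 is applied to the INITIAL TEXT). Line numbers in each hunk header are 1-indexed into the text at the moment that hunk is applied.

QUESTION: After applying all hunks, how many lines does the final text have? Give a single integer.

Hunk 1: at line 6 remove [uyu,ggi,jycgi] add [uzh] -> 11 lines: kfl uwf qdakx lqso wswyl xvok uzh cdqx qkdf koi czx
Hunk 2: at line 2 remove [qdakx,lqso] add [lesny,qpcfd] -> 11 lines: kfl uwf lesny qpcfd wswyl xvok uzh cdqx qkdf koi czx
Hunk 3: at line 4 remove [xvok,uzh,cdqx] add [ygopw] -> 9 lines: kfl uwf lesny qpcfd wswyl ygopw qkdf koi czx
Hunk 4: at line 1 remove [uwf,lesny,qpcfd] add [eyi,fvlx,dqri] -> 9 lines: kfl eyi fvlx dqri wswyl ygopw qkdf koi czx
Hunk 5: at line 2 remove [dqri,wswyl] add [cbwp,bxke] -> 9 lines: kfl eyi fvlx cbwp bxke ygopw qkdf koi czx
Hunk 6: at line 4 remove [bxke,ygopw,qkdf] add [ucqh] -> 7 lines: kfl eyi fvlx cbwp ucqh koi czx
Hunk 7: at line 2 remove [cbwp] add [sys,nycl,sezt] -> 9 lines: kfl eyi fvlx sys nycl sezt ucqh koi czx
Final line count: 9

Answer: 9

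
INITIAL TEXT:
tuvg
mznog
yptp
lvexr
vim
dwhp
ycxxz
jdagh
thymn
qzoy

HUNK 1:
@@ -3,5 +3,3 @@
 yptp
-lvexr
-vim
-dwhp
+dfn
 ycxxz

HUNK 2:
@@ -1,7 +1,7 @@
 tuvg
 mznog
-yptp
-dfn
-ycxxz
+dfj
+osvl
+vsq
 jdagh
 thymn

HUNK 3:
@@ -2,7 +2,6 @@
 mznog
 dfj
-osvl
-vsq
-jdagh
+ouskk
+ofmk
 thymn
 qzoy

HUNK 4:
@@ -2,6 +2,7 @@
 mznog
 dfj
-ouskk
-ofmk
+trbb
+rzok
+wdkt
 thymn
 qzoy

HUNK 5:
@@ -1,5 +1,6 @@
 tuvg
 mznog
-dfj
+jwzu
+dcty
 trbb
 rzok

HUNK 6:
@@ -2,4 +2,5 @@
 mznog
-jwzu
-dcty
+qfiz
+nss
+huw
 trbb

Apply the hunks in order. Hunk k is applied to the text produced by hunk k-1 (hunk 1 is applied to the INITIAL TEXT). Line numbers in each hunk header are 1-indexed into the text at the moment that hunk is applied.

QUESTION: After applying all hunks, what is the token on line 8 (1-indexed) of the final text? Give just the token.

Answer: wdkt

Derivation:
Hunk 1: at line 3 remove [lvexr,vim,dwhp] add [dfn] -> 8 lines: tuvg mznog yptp dfn ycxxz jdagh thymn qzoy
Hunk 2: at line 1 remove [yptp,dfn,ycxxz] add [dfj,osvl,vsq] -> 8 lines: tuvg mznog dfj osvl vsq jdagh thymn qzoy
Hunk 3: at line 2 remove [osvl,vsq,jdagh] add [ouskk,ofmk] -> 7 lines: tuvg mznog dfj ouskk ofmk thymn qzoy
Hunk 4: at line 2 remove [ouskk,ofmk] add [trbb,rzok,wdkt] -> 8 lines: tuvg mznog dfj trbb rzok wdkt thymn qzoy
Hunk 5: at line 1 remove [dfj] add [jwzu,dcty] -> 9 lines: tuvg mznog jwzu dcty trbb rzok wdkt thymn qzoy
Hunk 6: at line 2 remove [jwzu,dcty] add [qfiz,nss,huw] -> 10 lines: tuvg mznog qfiz nss huw trbb rzok wdkt thymn qzoy
Final line 8: wdkt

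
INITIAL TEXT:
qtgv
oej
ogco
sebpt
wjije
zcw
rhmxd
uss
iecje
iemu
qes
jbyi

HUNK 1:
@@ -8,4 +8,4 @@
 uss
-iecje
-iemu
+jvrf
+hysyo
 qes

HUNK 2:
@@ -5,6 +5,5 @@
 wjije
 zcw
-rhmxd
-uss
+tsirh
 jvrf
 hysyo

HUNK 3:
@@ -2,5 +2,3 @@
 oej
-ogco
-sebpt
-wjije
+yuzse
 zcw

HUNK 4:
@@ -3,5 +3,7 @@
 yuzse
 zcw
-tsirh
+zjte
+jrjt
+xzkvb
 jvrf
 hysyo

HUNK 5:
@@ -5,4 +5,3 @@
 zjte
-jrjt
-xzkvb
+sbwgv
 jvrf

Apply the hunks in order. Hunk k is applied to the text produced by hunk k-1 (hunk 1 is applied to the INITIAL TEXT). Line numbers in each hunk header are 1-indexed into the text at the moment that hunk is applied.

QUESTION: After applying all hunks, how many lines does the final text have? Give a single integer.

Answer: 10

Derivation:
Hunk 1: at line 8 remove [iecje,iemu] add [jvrf,hysyo] -> 12 lines: qtgv oej ogco sebpt wjije zcw rhmxd uss jvrf hysyo qes jbyi
Hunk 2: at line 5 remove [rhmxd,uss] add [tsirh] -> 11 lines: qtgv oej ogco sebpt wjije zcw tsirh jvrf hysyo qes jbyi
Hunk 3: at line 2 remove [ogco,sebpt,wjije] add [yuzse] -> 9 lines: qtgv oej yuzse zcw tsirh jvrf hysyo qes jbyi
Hunk 4: at line 3 remove [tsirh] add [zjte,jrjt,xzkvb] -> 11 lines: qtgv oej yuzse zcw zjte jrjt xzkvb jvrf hysyo qes jbyi
Hunk 5: at line 5 remove [jrjt,xzkvb] add [sbwgv] -> 10 lines: qtgv oej yuzse zcw zjte sbwgv jvrf hysyo qes jbyi
Final line count: 10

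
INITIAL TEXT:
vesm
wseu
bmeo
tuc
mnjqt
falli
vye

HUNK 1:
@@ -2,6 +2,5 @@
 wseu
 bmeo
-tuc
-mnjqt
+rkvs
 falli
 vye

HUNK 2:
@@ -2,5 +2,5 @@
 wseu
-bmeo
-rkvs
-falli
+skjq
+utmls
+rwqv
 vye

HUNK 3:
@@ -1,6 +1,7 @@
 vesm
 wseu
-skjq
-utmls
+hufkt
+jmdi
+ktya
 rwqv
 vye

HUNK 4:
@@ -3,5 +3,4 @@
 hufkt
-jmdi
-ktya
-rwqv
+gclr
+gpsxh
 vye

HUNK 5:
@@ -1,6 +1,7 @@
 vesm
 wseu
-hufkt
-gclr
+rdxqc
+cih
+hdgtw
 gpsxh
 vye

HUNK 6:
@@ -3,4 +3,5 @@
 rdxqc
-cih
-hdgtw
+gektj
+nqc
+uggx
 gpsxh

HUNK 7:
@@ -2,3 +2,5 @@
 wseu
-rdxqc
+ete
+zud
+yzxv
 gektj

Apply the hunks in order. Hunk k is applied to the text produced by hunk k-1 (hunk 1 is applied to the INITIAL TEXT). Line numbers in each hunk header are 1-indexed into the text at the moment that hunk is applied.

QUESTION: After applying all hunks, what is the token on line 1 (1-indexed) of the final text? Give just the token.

Hunk 1: at line 2 remove [tuc,mnjqt] add [rkvs] -> 6 lines: vesm wseu bmeo rkvs falli vye
Hunk 2: at line 2 remove [bmeo,rkvs,falli] add [skjq,utmls,rwqv] -> 6 lines: vesm wseu skjq utmls rwqv vye
Hunk 3: at line 1 remove [skjq,utmls] add [hufkt,jmdi,ktya] -> 7 lines: vesm wseu hufkt jmdi ktya rwqv vye
Hunk 4: at line 3 remove [jmdi,ktya,rwqv] add [gclr,gpsxh] -> 6 lines: vesm wseu hufkt gclr gpsxh vye
Hunk 5: at line 1 remove [hufkt,gclr] add [rdxqc,cih,hdgtw] -> 7 lines: vesm wseu rdxqc cih hdgtw gpsxh vye
Hunk 6: at line 3 remove [cih,hdgtw] add [gektj,nqc,uggx] -> 8 lines: vesm wseu rdxqc gektj nqc uggx gpsxh vye
Hunk 7: at line 2 remove [rdxqc] add [ete,zud,yzxv] -> 10 lines: vesm wseu ete zud yzxv gektj nqc uggx gpsxh vye
Final line 1: vesm

Answer: vesm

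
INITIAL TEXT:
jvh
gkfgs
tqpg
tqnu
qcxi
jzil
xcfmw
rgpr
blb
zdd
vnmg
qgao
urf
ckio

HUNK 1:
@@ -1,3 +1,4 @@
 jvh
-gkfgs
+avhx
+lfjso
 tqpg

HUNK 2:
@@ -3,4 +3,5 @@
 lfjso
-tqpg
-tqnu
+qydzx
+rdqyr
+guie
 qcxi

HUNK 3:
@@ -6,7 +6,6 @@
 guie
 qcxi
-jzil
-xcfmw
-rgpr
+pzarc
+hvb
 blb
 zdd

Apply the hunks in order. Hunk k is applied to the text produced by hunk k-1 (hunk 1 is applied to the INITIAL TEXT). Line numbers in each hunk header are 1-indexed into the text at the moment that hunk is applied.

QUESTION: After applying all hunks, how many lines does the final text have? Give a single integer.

Answer: 15

Derivation:
Hunk 1: at line 1 remove [gkfgs] add [avhx,lfjso] -> 15 lines: jvh avhx lfjso tqpg tqnu qcxi jzil xcfmw rgpr blb zdd vnmg qgao urf ckio
Hunk 2: at line 3 remove [tqpg,tqnu] add [qydzx,rdqyr,guie] -> 16 lines: jvh avhx lfjso qydzx rdqyr guie qcxi jzil xcfmw rgpr blb zdd vnmg qgao urf ckio
Hunk 3: at line 6 remove [jzil,xcfmw,rgpr] add [pzarc,hvb] -> 15 lines: jvh avhx lfjso qydzx rdqyr guie qcxi pzarc hvb blb zdd vnmg qgao urf ckio
Final line count: 15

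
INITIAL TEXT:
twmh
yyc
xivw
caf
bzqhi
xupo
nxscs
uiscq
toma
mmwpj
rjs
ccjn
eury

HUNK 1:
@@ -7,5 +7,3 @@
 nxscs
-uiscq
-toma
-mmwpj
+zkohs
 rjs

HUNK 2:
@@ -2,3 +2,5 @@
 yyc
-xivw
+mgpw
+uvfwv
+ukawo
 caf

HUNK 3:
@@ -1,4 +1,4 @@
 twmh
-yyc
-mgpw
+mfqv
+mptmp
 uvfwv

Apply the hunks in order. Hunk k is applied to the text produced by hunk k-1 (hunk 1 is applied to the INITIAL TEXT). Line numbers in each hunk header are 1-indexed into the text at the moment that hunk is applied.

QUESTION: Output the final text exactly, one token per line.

Answer: twmh
mfqv
mptmp
uvfwv
ukawo
caf
bzqhi
xupo
nxscs
zkohs
rjs
ccjn
eury

Derivation:
Hunk 1: at line 7 remove [uiscq,toma,mmwpj] add [zkohs] -> 11 lines: twmh yyc xivw caf bzqhi xupo nxscs zkohs rjs ccjn eury
Hunk 2: at line 2 remove [xivw] add [mgpw,uvfwv,ukawo] -> 13 lines: twmh yyc mgpw uvfwv ukawo caf bzqhi xupo nxscs zkohs rjs ccjn eury
Hunk 3: at line 1 remove [yyc,mgpw] add [mfqv,mptmp] -> 13 lines: twmh mfqv mptmp uvfwv ukawo caf bzqhi xupo nxscs zkohs rjs ccjn eury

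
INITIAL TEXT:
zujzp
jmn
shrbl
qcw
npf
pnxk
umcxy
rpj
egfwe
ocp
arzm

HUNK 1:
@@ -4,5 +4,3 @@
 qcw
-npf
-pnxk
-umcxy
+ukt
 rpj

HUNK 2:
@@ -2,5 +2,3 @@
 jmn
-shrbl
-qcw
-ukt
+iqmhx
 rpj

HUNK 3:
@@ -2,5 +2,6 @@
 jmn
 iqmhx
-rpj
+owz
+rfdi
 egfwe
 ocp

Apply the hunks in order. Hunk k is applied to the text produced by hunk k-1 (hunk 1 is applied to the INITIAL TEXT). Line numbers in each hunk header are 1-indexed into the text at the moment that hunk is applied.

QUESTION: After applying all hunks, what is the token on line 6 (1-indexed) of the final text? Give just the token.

Hunk 1: at line 4 remove [npf,pnxk,umcxy] add [ukt] -> 9 lines: zujzp jmn shrbl qcw ukt rpj egfwe ocp arzm
Hunk 2: at line 2 remove [shrbl,qcw,ukt] add [iqmhx] -> 7 lines: zujzp jmn iqmhx rpj egfwe ocp arzm
Hunk 3: at line 2 remove [rpj] add [owz,rfdi] -> 8 lines: zujzp jmn iqmhx owz rfdi egfwe ocp arzm
Final line 6: egfwe

Answer: egfwe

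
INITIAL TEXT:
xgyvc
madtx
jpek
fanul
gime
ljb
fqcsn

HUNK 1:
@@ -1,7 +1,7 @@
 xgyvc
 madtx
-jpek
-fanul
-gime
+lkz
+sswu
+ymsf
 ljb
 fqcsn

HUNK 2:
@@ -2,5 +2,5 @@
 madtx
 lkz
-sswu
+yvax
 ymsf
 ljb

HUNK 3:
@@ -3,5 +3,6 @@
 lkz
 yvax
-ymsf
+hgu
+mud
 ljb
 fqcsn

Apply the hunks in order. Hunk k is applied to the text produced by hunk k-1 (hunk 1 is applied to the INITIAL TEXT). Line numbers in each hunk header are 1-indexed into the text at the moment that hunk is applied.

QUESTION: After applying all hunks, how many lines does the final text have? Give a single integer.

Hunk 1: at line 1 remove [jpek,fanul,gime] add [lkz,sswu,ymsf] -> 7 lines: xgyvc madtx lkz sswu ymsf ljb fqcsn
Hunk 2: at line 2 remove [sswu] add [yvax] -> 7 lines: xgyvc madtx lkz yvax ymsf ljb fqcsn
Hunk 3: at line 3 remove [ymsf] add [hgu,mud] -> 8 lines: xgyvc madtx lkz yvax hgu mud ljb fqcsn
Final line count: 8

Answer: 8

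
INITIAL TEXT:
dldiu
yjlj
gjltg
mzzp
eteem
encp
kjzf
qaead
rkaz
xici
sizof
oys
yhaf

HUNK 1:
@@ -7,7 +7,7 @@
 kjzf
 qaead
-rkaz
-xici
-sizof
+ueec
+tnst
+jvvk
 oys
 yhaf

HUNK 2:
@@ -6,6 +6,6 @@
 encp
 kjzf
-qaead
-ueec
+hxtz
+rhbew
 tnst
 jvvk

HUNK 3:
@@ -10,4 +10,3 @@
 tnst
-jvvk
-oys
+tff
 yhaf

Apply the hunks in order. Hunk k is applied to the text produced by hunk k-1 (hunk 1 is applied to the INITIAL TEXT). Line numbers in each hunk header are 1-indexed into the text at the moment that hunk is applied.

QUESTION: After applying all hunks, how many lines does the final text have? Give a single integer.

Answer: 12

Derivation:
Hunk 1: at line 7 remove [rkaz,xici,sizof] add [ueec,tnst,jvvk] -> 13 lines: dldiu yjlj gjltg mzzp eteem encp kjzf qaead ueec tnst jvvk oys yhaf
Hunk 2: at line 6 remove [qaead,ueec] add [hxtz,rhbew] -> 13 lines: dldiu yjlj gjltg mzzp eteem encp kjzf hxtz rhbew tnst jvvk oys yhaf
Hunk 3: at line 10 remove [jvvk,oys] add [tff] -> 12 lines: dldiu yjlj gjltg mzzp eteem encp kjzf hxtz rhbew tnst tff yhaf
Final line count: 12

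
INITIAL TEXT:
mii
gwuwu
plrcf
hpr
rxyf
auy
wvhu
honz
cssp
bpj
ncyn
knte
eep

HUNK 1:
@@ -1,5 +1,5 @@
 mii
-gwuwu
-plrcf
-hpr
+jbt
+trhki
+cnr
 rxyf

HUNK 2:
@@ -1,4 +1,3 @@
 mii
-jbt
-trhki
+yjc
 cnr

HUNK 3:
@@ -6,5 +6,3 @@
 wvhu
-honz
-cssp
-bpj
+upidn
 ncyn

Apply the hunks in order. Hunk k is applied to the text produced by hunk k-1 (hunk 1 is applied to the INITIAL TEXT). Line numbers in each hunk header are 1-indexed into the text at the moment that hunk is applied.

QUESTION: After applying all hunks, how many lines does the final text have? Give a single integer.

Answer: 10

Derivation:
Hunk 1: at line 1 remove [gwuwu,plrcf,hpr] add [jbt,trhki,cnr] -> 13 lines: mii jbt trhki cnr rxyf auy wvhu honz cssp bpj ncyn knte eep
Hunk 2: at line 1 remove [jbt,trhki] add [yjc] -> 12 lines: mii yjc cnr rxyf auy wvhu honz cssp bpj ncyn knte eep
Hunk 3: at line 6 remove [honz,cssp,bpj] add [upidn] -> 10 lines: mii yjc cnr rxyf auy wvhu upidn ncyn knte eep
Final line count: 10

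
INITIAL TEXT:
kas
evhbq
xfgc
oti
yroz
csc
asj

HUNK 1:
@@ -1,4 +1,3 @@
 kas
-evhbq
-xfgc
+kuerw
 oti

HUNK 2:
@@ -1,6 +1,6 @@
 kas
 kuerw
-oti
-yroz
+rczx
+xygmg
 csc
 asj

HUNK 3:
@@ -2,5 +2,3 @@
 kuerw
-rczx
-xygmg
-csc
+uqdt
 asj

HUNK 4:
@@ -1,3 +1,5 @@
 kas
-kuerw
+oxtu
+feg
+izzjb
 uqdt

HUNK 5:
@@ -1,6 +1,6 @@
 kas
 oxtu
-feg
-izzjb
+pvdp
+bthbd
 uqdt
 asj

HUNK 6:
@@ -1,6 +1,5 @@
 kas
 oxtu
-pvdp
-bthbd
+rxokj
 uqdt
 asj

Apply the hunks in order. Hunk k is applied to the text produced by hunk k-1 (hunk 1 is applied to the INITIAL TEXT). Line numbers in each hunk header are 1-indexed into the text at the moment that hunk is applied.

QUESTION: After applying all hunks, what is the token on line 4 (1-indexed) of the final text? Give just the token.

Answer: uqdt

Derivation:
Hunk 1: at line 1 remove [evhbq,xfgc] add [kuerw] -> 6 lines: kas kuerw oti yroz csc asj
Hunk 2: at line 1 remove [oti,yroz] add [rczx,xygmg] -> 6 lines: kas kuerw rczx xygmg csc asj
Hunk 3: at line 2 remove [rczx,xygmg,csc] add [uqdt] -> 4 lines: kas kuerw uqdt asj
Hunk 4: at line 1 remove [kuerw] add [oxtu,feg,izzjb] -> 6 lines: kas oxtu feg izzjb uqdt asj
Hunk 5: at line 1 remove [feg,izzjb] add [pvdp,bthbd] -> 6 lines: kas oxtu pvdp bthbd uqdt asj
Hunk 6: at line 1 remove [pvdp,bthbd] add [rxokj] -> 5 lines: kas oxtu rxokj uqdt asj
Final line 4: uqdt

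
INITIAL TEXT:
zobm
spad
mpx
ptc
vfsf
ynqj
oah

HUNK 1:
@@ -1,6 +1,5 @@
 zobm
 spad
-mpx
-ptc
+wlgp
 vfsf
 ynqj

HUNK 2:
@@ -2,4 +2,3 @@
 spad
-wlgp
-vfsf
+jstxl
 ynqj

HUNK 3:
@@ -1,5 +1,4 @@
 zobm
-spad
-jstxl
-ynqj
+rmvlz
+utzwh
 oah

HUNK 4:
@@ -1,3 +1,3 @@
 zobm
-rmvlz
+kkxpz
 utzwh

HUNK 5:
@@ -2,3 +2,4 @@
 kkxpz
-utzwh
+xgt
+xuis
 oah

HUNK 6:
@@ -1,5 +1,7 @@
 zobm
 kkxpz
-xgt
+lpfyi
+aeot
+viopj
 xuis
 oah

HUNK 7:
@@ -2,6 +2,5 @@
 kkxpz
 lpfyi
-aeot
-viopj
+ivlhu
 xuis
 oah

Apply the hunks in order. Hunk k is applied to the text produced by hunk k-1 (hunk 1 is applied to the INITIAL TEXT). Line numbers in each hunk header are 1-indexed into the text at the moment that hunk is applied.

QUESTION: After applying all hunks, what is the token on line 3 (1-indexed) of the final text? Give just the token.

Hunk 1: at line 1 remove [mpx,ptc] add [wlgp] -> 6 lines: zobm spad wlgp vfsf ynqj oah
Hunk 2: at line 2 remove [wlgp,vfsf] add [jstxl] -> 5 lines: zobm spad jstxl ynqj oah
Hunk 3: at line 1 remove [spad,jstxl,ynqj] add [rmvlz,utzwh] -> 4 lines: zobm rmvlz utzwh oah
Hunk 4: at line 1 remove [rmvlz] add [kkxpz] -> 4 lines: zobm kkxpz utzwh oah
Hunk 5: at line 2 remove [utzwh] add [xgt,xuis] -> 5 lines: zobm kkxpz xgt xuis oah
Hunk 6: at line 1 remove [xgt] add [lpfyi,aeot,viopj] -> 7 lines: zobm kkxpz lpfyi aeot viopj xuis oah
Hunk 7: at line 2 remove [aeot,viopj] add [ivlhu] -> 6 lines: zobm kkxpz lpfyi ivlhu xuis oah
Final line 3: lpfyi

Answer: lpfyi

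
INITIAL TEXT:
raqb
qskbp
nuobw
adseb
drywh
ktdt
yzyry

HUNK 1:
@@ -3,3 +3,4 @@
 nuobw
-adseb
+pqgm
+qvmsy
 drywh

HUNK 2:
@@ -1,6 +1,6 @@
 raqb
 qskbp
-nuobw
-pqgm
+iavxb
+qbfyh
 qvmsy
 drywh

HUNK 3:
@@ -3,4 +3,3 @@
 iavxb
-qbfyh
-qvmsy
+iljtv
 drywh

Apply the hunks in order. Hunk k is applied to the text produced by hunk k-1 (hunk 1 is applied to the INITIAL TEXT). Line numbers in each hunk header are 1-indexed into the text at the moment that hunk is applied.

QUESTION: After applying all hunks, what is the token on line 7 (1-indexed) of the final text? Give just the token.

Hunk 1: at line 3 remove [adseb] add [pqgm,qvmsy] -> 8 lines: raqb qskbp nuobw pqgm qvmsy drywh ktdt yzyry
Hunk 2: at line 1 remove [nuobw,pqgm] add [iavxb,qbfyh] -> 8 lines: raqb qskbp iavxb qbfyh qvmsy drywh ktdt yzyry
Hunk 3: at line 3 remove [qbfyh,qvmsy] add [iljtv] -> 7 lines: raqb qskbp iavxb iljtv drywh ktdt yzyry
Final line 7: yzyry

Answer: yzyry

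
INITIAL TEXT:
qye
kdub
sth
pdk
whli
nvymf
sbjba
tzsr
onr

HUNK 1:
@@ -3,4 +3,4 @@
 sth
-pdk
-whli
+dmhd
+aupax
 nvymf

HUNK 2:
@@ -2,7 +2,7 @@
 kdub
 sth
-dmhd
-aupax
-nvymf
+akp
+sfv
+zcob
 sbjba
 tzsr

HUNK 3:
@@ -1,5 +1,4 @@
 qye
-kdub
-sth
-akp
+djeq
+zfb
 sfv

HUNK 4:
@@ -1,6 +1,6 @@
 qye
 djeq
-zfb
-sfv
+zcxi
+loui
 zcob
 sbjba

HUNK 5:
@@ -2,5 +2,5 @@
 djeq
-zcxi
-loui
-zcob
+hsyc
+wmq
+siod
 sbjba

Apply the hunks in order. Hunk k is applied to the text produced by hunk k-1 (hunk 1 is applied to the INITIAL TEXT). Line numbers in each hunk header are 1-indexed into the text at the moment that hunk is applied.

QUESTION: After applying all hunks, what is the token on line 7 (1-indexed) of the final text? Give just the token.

Answer: tzsr

Derivation:
Hunk 1: at line 3 remove [pdk,whli] add [dmhd,aupax] -> 9 lines: qye kdub sth dmhd aupax nvymf sbjba tzsr onr
Hunk 2: at line 2 remove [dmhd,aupax,nvymf] add [akp,sfv,zcob] -> 9 lines: qye kdub sth akp sfv zcob sbjba tzsr onr
Hunk 3: at line 1 remove [kdub,sth,akp] add [djeq,zfb] -> 8 lines: qye djeq zfb sfv zcob sbjba tzsr onr
Hunk 4: at line 1 remove [zfb,sfv] add [zcxi,loui] -> 8 lines: qye djeq zcxi loui zcob sbjba tzsr onr
Hunk 5: at line 2 remove [zcxi,loui,zcob] add [hsyc,wmq,siod] -> 8 lines: qye djeq hsyc wmq siod sbjba tzsr onr
Final line 7: tzsr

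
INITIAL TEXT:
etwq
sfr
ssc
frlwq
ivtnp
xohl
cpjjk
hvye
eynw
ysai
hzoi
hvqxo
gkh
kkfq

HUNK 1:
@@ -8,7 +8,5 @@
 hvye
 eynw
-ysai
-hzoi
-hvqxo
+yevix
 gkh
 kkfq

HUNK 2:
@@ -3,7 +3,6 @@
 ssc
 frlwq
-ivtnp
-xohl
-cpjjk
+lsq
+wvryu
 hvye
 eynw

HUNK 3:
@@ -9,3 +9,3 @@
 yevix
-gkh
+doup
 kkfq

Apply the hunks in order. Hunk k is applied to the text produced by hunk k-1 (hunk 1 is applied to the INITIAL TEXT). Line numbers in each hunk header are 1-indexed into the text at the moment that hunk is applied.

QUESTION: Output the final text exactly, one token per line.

Answer: etwq
sfr
ssc
frlwq
lsq
wvryu
hvye
eynw
yevix
doup
kkfq

Derivation:
Hunk 1: at line 8 remove [ysai,hzoi,hvqxo] add [yevix] -> 12 lines: etwq sfr ssc frlwq ivtnp xohl cpjjk hvye eynw yevix gkh kkfq
Hunk 2: at line 3 remove [ivtnp,xohl,cpjjk] add [lsq,wvryu] -> 11 lines: etwq sfr ssc frlwq lsq wvryu hvye eynw yevix gkh kkfq
Hunk 3: at line 9 remove [gkh] add [doup] -> 11 lines: etwq sfr ssc frlwq lsq wvryu hvye eynw yevix doup kkfq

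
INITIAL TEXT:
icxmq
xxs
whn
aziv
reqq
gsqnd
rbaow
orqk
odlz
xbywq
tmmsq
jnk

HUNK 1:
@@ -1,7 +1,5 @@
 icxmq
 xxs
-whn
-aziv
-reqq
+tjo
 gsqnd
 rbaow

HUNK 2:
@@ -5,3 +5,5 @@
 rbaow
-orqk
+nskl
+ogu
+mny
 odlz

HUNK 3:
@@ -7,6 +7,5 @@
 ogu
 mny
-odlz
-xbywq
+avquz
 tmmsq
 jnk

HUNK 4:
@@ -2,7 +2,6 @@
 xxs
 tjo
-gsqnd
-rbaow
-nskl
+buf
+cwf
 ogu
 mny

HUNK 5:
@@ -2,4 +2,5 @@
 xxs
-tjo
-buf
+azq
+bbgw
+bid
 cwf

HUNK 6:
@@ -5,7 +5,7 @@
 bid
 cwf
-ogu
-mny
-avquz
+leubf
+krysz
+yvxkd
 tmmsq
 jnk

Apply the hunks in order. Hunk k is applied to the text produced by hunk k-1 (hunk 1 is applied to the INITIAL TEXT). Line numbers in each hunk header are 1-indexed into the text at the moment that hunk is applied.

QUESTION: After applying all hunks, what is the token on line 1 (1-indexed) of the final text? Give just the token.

Hunk 1: at line 1 remove [whn,aziv,reqq] add [tjo] -> 10 lines: icxmq xxs tjo gsqnd rbaow orqk odlz xbywq tmmsq jnk
Hunk 2: at line 5 remove [orqk] add [nskl,ogu,mny] -> 12 lines: icxmq xxs tjo gsqnd rbaow nskl ogu mny odlz xbywq tmmsq jnk
Hunk 3: at line 7 remove [odlz,xbywq] add [avquz] -> 11 lines: icxmq xxs tjo gsqnd rbaow nskl ogu mny avquz tmmsq jnk
Hunk 4: at line 2 remove [gsqnd,rbaow,nskl] add [buf,cwf] -> 10 lines: icxmq xxs tjo buf cwf ogu mny avquz tmmsq jnk
Hunk 5: at line 2 remove [tjo,buf] add [azq,bbgw,bid] -> 11 lines: icxmq xxs azq bbgw bid cwf ogu mny avquz tmmsq jnk
Hunk 6: at line 5 remove [ogu,mny,avquz] add [leubf,krysz,yvxkd] -> 11 lines: icxmq xxs azq bbgw bid cwf leubf krysz yvxkd tmmsq jnk
Final line 1: icxmq

Answer: icxmq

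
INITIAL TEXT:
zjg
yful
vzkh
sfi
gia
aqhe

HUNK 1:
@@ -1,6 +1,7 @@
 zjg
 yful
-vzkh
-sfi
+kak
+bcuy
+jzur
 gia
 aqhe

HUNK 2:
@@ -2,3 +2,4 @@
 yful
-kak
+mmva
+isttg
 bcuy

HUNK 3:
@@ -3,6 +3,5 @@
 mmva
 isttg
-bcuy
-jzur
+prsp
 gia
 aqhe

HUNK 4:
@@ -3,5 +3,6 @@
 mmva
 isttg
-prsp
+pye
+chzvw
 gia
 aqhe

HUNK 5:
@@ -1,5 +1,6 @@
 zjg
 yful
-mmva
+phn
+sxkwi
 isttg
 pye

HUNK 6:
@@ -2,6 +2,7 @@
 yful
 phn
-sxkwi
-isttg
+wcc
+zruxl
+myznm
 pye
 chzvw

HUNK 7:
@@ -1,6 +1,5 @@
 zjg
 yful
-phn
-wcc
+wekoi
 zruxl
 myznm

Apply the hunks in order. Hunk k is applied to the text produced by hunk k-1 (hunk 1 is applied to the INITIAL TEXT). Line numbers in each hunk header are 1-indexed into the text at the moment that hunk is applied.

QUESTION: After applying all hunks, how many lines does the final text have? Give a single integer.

Answer: 9

Derivation:
Hunk 1: at line 1 remove [vzkh,sfi] add [kak,bcuy,jzur] -> 7 lines: zjg yful kak bcuy jzur gia aqhe
Hunk 2: at line 2 remove [kak] add [mmva,isttg] -> 8 lines: zjg yful mmva isttg bcuy jzur gia aqhe
Hunk 3: at line 3 remove [bcuy,jzur] add [prsp] -> 7 lines: zjg yful mmva isttg prsp gia aqhe
Hunk 4: at line 3 remove [prsp] add [pye,chzvw] -> 8 lines: zjg yful mmva isttg pye chzvw gia aqhe
Hunk 5: at line 1 remove [mmva] add [phn,sxkwi] -> 9 lines: zjg yful phn sxkwi isttg pye chzvw gia aqhe
Hunk 6: at line 2 remove [sxkwi,isttg] add [wcc,zruxl,myznm] -> 10 lines: zjg yful phn wcc zruxl myznm pye chzvw gia aqhe
Hunk 7: at line 1 remove [phn,wcc] add [wekoi] -> 9 lines: zjg yful wekoi zruxl myznm pye chzvw gia aqhe
Final line count: 9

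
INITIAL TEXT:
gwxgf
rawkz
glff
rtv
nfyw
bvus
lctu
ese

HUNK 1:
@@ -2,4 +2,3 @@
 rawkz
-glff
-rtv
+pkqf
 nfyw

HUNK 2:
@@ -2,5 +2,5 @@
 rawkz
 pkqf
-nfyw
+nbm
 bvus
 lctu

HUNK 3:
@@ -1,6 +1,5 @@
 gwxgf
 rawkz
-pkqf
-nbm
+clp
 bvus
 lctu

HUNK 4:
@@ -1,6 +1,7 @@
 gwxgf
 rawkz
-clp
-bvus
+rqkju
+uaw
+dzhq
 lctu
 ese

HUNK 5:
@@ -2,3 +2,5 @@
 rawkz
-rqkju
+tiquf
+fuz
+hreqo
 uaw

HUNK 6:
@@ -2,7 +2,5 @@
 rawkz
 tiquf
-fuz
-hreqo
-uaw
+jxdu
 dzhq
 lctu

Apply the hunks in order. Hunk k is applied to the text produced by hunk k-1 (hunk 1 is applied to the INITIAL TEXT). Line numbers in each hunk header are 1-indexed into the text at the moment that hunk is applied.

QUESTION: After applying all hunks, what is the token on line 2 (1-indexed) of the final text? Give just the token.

Hunk 1: at line 2 remove [glff,rtv] add [pkqf] -> 7 lines: gwxgf rawkz pkqf nfyw bvus lctu ese
Hunk 2: at line 2 remove [nfyw] add [nbm] -> 7 lines: gwxgf rawkz pkqf nbm bvus lctu ese
Hunk 3: at line 1 remove [pkqf,nbm] add [clp] -> 6 lines: gwxgf rawkz clp bvus lctu ese
Hunk 4: at line 1 remove [clp,bvus] add [rqkju,uaw,dzhq] -> 7 lines: gwxgf rawkz rqkju uaw dzhq lctu ese
Hunk 5: at line 2 remove [rqkju] add [tiquf,fuz,hreqo] -> 9 lines: gwxgf rawkz tiquf fuz hreqo uaw dzhq lctu ese
Hunk 6: at line 2 remove [fuz,hreqo,uaw] add [jxdu] -> 7 lines: gwxgf rawkz tiquf jxdu dzhq lctu ese
Final line 2: rawkz

Answer: rawkz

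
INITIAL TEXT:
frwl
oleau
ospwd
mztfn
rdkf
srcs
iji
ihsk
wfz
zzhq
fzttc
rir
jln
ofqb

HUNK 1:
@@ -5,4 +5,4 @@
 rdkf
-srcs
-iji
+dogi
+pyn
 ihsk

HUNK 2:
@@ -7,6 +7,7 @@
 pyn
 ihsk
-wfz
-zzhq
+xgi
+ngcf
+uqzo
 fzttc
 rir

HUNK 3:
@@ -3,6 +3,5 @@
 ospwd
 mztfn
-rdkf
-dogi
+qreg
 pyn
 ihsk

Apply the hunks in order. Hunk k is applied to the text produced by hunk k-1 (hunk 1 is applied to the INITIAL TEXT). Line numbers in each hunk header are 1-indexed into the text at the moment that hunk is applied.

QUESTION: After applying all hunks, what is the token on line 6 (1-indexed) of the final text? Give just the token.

Answer: pyn

Derivation:
Hunk 1: at line 5 remove [srcs,iji] add [dogi,pyn] -> 14 lines: frwl oleau ospwd mztfn rdkf dogi pyn ihsk wfz zzhq fzttc rir jln ofqb
Hunk 2: at line 7 remove [wfz,zzhq] add [xgi,ngcf,uqzo] -> 15 lines: frwl oleau ospwd mztfn rdkf dogi pyn ihsk xgi ngcf uqzo fzttc rir jln ofqb
Hunk 3: at line 3 remove [rdkf,dogi] add [qreg] -> 14 lines: frwl oleau ospwd mztfn qreg pyn ihsk xgi ngcf uqzo fzttc rir jln ofqb
Final line 6: pyn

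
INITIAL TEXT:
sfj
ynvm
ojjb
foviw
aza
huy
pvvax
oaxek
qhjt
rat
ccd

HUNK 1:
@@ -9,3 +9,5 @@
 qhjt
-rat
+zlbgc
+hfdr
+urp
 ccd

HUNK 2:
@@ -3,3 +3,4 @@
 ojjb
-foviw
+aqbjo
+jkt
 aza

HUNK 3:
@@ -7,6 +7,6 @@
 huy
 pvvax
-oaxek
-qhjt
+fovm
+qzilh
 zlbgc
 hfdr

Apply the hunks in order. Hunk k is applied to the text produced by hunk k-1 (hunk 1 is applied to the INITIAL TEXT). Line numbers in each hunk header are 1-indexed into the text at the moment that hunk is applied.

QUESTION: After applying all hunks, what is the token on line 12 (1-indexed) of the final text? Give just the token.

Hunk 1: at line 9 remove [rat] add [zlbgc,hfdr,urp] -> 13 lines: sfj ynvm ojjb foviw aza huy pvvax oaxek qhjt zlbgc hfdr urp ccd
Hunk 2: at line 3 remove [foviw] add [aqbjo,jkt] -> 14 lines: sfj ynvm ojjb aqbjo jkt aza huy pvvax oaxek qhjt zlbgc hfdr urp ccd
Hunk 3: at line 7 remove [oaxek,qhjt] add [fovm,qzilh] -> 14 lines: sfj ynvm ojjb aqbjo jkt aza huy pvvax fovm qzilh zlbgc hfdr urp ccd
Final line 12: hfdr

Answer: hfdr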